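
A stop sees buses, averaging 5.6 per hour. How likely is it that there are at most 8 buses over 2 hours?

0.2147

Over the interval, μ = 5.6 × 2 = 11.2 (2 hours).
P(N ≤ 8) = Σ_{j=0}^{8} e^(−μ) μ^j/j! ≈ 0.2147.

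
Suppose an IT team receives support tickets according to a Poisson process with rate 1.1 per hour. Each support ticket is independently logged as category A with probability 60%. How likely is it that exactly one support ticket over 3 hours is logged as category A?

0.2734

Thinning: the support tickets that are logged as category A themselves form a Poisson process with rate 0.6 × 1.1 = 0.66 per hour.
Over the interval, μ = 0.66 × 3 = 1.98 (3 hours).
P(N = 1) = e^(−1.98) · 1.98^1/1! ≈ 0.2734.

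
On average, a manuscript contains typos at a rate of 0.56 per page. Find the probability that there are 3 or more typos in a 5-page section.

Over the interval, μ = 0.56 × 5 = 2.8 (a 5-page section = 5 pages).
P(N ≥ 3) = 1 − P(N ≤ 2) = 1 − Σ_{j=0}^{2} e^(−μ) μ^j/j! ≈ 0.5305.

0.5305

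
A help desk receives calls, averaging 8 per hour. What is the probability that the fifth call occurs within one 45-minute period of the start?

0.7149

Over the interval, μ = 8 × 0.75 = 6 (a 45-minute period = 0.75 hours).
The fifth arrival falls in the interval iff at least 5 events occur there: P(S_5 ≤ t) = P(N ≥ 5) = 1 − P(N ≤ 4) ≈ 0.7149.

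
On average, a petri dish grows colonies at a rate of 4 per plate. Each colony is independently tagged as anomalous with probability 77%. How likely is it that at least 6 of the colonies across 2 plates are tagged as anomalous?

Thinning: the colonies that are tagged as anomalous themselves form a Poisson process with rate 0.77 × 4 = 3.08 per plate.
Over the interval, μ = 3.08 × 2 = 6.16 (2 plates).
P(N ≥ 6) = 1 − P(N ≤ 5) ≈ 0.5797.

0.5797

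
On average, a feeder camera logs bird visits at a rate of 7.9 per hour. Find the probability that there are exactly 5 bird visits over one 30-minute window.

0.1543

Over the interval, μ = 7.9 × 0.5 = 3.95 (a 30-minute window = 0.5 hours).
P(N = 5) = e^(−μ) μ^5/5! = e^(−3.95) · 3.95^5/120 ≈ 0.1543.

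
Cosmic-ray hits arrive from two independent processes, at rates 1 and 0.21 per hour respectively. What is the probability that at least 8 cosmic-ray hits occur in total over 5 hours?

Independent Poisson processes superpose: combined rate λ = 1 + 0.21 = 1.21 per hour.
Over the interval, μ = 1.21 × 5 = 6.05 (5 hours).
P(N ≥ 8) = 1 − P(N ≤ 7) ≈ 0.2629.

0.2629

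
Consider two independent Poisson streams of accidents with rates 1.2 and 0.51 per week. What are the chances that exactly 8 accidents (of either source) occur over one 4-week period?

0.1272

Independent Poisson processes superpose: combined rate λ = 1.2 + 0.51 = 1.71 per week.
Over the interval, μ = 1.71 × 4 = 6.84 (a 4-week period = 4 weeks).
P(N = 8) = e^(−6.84) · 6.84^8/8! ≈ 0.1272.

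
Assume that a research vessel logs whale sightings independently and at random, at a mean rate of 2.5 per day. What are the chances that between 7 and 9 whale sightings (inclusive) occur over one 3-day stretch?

Over the interval, μ = 2.5 × 3 = 7.5 (a 3-day stretch = 3 days).
P(7 ≤ N ≤ 9) = Σ_{j=7}^{9} e^(−7.5) · 7.5^j/j! ≈ 0.3983.

0.3983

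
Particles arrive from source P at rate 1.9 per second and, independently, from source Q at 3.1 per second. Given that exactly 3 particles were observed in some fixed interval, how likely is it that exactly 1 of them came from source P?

0.4382

Given the total, each event is independently from source P with probability p = λ_P/(λ_P+λ_Q) = 1.9/5 = 0.3800.
So K ~ Binomial(3, 1.9/5): P(K = 1) = C(3,1) · (1.9/5)^1 · (3.1/5)^2 ≈ 0.4382.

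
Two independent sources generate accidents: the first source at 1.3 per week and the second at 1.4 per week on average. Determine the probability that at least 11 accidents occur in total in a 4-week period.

Independent Poisson processes superpose: combined rate λ = 1.3 + 1.4 = 2.7 per week.
Over the interval, μ = 2.7 × 4 = 10.8 (a 4-week period = 4 weeks).
P(N ≥ 11) = 1 − P(N ≤ 10) ≈ 0.5160.

0.5160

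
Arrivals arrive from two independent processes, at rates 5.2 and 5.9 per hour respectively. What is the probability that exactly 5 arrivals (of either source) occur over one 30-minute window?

Independent Poisson processes superpose: combined rate λ = 5.2 + 5.9 = 11.1 per hour.
Over the interval, μ = 11.1 × 0.5 = 5.55 (a 30-minute window = 0.5 hours).
P(N = 5) = e^(−5.55) · 5.55^5/5! ≈ 0.1706.

0.1706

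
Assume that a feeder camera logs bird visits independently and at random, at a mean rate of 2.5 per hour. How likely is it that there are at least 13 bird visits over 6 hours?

0.7324

Over the interval, μ = 2.5 × 6 = 15 (6 hours).
P(N ≥ 13) = 1 − P(N ≤ 12) = 1 − Σ_{j=0}^{12} e^(−μ) μ^j/j! ≈ 0.7324.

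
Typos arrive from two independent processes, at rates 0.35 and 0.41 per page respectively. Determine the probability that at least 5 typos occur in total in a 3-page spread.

0.0814

Independent Poisson processes superpose: combined rate λ = 0.35 + 0.41 = 0.76 per page.
Over the interval, μ = 0.76 × 3 = 2.28 (a 3-page spread = 3 pages).
P(N ≥ 5) = 1 − P(N ≤ 4) ≈ 0.0814.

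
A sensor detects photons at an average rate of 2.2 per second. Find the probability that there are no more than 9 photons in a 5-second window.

0.3405

Over the interval, μ = 2.2 × 5 = 11 (a 5-second window = 5 seconds).
P(N ≤ 9) = Σ_{j=0}^{9} e^(−μ) μ^j/j! ≈ 0.3405.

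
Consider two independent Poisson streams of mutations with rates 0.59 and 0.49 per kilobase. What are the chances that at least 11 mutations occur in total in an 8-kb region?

0.2523

Independent Poisson processes superpose: combined rate λ = 0.59 + 0.49 = 1.08 per kilobase.
Over the interval, μ = 1.08 × 8 = 8.64 (an 8-kb region = 8 kilobases).
P(N ≥ 11) = 1 − P(N ≤ 10) ≈ 0.2523.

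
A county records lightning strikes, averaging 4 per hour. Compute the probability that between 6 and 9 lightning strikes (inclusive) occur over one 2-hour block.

0.5254

Over the interval, μ = 4 × 2 = 8 (a 2-hour block = 2 hours).
P(6 ≤ N ≤ 9) = Σ_{j=6}^{9} e^(−8) · 8^j/j! ≈ 0.5254.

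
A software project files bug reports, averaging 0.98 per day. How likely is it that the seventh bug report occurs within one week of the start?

Over the interval, μ = 0.98 × 7 = 6.86 (a week = 7 days).
The seventh arrival falls in the interval iff at least 7 events occur there: P(S_7 ≤ t) = P(N ≥ 7) = 1 − P(N ≤ 6) ≈ 0.5292.

0.5292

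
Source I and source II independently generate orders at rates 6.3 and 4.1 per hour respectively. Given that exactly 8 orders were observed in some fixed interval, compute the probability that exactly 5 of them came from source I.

0.2799

Given the total, each event is independently from source I with probability p = λ_I/(λ_I+λ_II) = 6.3/10.4 ≈ 0.6058.
So K ~ Binomial(8, 6.3/10.4): P(K = 5) = C(8,5) · (6.3/10.4)^5 · (4.1/10.4)^3 ≈ 0.2799.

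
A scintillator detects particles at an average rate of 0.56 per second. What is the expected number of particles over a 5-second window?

E[N] = λt = 0.56 × 5 = 2.8 (a 5-second window = 5 seconds).

2.8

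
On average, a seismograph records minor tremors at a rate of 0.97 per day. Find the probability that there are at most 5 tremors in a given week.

Over the interval, μ = 0.97 × 7 = 6.79 (a week = 7 days).
P(N ≤ 5) = Σ_{j=0}^{5} e^(−μ) μ^j/j! ≈ 0.3283.

0.3283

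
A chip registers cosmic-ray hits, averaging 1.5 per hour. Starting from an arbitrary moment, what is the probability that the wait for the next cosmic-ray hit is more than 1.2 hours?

0.1653

The wait for the next event is exponential with rate λ = 1.5 per hour.
P(T > 1.2) = e^(−λt) = e^(−1.5 × 1.2) = e^(−1.8) ≈ 0.1653.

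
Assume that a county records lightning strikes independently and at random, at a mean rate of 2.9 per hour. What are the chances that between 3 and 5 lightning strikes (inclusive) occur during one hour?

0.4799

With mean μ = 2.9 per hour,
P(3 ≤ N ≤ 5) = Σ_{j=3}^{5} e^(−2.9) · 2.9^j/j! ≈ 0.4799.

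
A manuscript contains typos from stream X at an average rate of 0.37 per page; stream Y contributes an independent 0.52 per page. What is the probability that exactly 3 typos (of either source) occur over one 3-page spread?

Independent Poisson processes superpose: combined rate λ = 0.37 + 0.52 = 0.89 per page.
Over the interval, μ = 0.89 × 3 = 2.67 (a 3-page spread = 3 pages).
P(N = 3) = e^(−2.67) · 2.67^3/3! ≈ 0.2197.

0.2197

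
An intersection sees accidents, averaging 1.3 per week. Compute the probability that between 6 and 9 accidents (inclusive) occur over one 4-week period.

Over the interval, μ = 1.3 × 4 = 5.2 (a 4-week period = 4 weeks).
P(6 ≤ N ≤ 9) = Σ_{j=6}^{9} e^(−5.2) · 5.2^j/j! ≈ 0.3794.

0.3794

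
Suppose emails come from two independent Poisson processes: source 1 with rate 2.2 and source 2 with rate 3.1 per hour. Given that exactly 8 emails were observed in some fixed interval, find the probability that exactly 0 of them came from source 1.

Given the total, each event is independently from source 1 with probability p = λ_1/(λ_1+λ_2) = 2.2/5.3 ≈ 0.4151.
So K ~ Binomial(8, 2.2/5.3): P(K = 0) = C(8,0) · (2.2/5.3)^0 · (3.1/5.3)^8 ≈ 0.0137.

0.0137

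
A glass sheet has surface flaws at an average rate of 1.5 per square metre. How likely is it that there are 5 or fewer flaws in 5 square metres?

0.2414

Over the interval, μ = 1.5 × 5 = 7.5 (5 square metres).
P(N ≤ 5) = Σ_{j=0}^{5} e^(−μ) μ^j/j! ≈ 0.2414.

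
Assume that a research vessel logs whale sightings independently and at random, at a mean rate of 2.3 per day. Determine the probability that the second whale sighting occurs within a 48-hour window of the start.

0.9437

Over the interval, μ = 2.3 × 2 = 4.6 (a 48-hour window = 2 days).
The second arrival falls in the interval iff at least 2 events occur there: P(S_2 ≤ t) = P(N ≥ 2) = 1 − P(N ≤ 1) ≈ 0.9437.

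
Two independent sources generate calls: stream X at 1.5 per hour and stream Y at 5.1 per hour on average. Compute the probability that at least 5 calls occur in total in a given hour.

Independent Poisson processes superpose: combined rate λ = 1.5 + 5.1 = 6.6 per hour.
So μ = 6.6.
P(N ≥ 5) = 1 − P(N ≤ 4) ≈ 0.7873.

0.7873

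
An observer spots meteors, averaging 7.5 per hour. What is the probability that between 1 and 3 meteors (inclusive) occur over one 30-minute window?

Over the interval, μ = 7.5 × 0.5 = 3.75 (a 30-minute window = 0.5 hours).
P(1 ≤ N ≤ 3) = Σ_{j=1}^{3} e^(−3.75) · 3.75^j/j! ≈ 0.4602.

0.4602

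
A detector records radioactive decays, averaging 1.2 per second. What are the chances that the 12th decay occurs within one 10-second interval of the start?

Over the interval, μ = 1.2 × 10 = 12 (a 10-second interval = 10 seconds).
The 12th arrival falls in the interval iff at least 12 events occur there: P(S_12 ≤ t) = P(N ≥ 12) = 1 − P(N ≤ 11) ≈ 0.5384.

0.5384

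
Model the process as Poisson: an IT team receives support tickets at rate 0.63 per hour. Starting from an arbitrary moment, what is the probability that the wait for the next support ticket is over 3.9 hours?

0.0857

The wait for the next event is exponential with rate λ = 0.63 per hour.
P(T > 3.9) = e^(−λt) = e^(−0.63 × 3.9) = e^(−2.457) ≈ 0.0857.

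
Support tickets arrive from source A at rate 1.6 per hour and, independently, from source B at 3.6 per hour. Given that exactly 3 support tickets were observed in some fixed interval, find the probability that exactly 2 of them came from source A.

0.1966

Given the total, each event is independently from source A with probability p = λ_A/(λ_A+λ_B) = 1.6/5.2 ≈ 0.3077.
So K ~ Binomial(3, 1.6/5.2): P(K = 2) = C(3,2) · (1.6/5.2)^2 · (3.6/5.2)^1 ≈ 0.1966.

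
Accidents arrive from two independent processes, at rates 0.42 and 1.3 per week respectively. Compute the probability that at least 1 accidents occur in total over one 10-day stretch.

Independent Poisson processes superpose: combined rate λ = 0.42 + 1.3 = 1.72 per week.
Over the interval, μ = 1.72 × 10/7 ≈ 2.45714 (a 10-day stretch = 10/7 weeks).
P(N ≥ 1) = 1 − P(N ≤ 0) ≈ 0.9143.

0.9143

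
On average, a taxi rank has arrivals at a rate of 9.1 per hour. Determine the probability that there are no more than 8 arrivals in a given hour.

0.4426

With mean μ = 9.1 per hour,
P(N ≤ 8) = Σ_{j=0}^{8} e^(−μ) μ^j/j! ≈ 0.4426.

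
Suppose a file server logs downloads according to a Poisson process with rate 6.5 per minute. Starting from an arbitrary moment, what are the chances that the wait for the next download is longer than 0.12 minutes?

0.4584

The wait for the next event is exponential with rate λ = 6.5 per minute.
P(T > 0.12) = e^(−λt) = e^(−6.5 × 0.12) = e^(−0.78) ≈ 0.4584.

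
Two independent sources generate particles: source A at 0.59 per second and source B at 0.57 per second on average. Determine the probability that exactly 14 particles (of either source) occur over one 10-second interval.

0.0840

Independent Poisson processes superpose: combined rate λ = 0.59 + 0.57 = 1.16 per second.
Over the interval, μ = 1.16 × 10 = 11.6 (a 10-second interval = 10 seconds).
P(N = 14) = e^(−11.6) · 11.6^14/14! ≈ 0.0840.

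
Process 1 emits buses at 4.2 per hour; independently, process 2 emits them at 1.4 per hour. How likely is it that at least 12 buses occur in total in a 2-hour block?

0.4446

Independent Poisson processes superpose: combined rate λ = 4.2 + 1.4 = 5.6 per hour.
Over the interval, μ = 5.6 × 2 = 11.2 (a 2-hour block = 2 hours).
P(N ≥ 12) = 1 − P(N ≤ 11) ≈ 0.4446.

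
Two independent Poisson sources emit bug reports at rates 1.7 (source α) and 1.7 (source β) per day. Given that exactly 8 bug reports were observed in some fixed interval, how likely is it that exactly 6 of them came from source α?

Given the total, each event is independently from source α with probability p = λ_α/(λ_α+λ_β) = 1.7/3.4 = 0.5000.
So K ~ Binomial(8, 1.7/3.4): P(K = 6) = C(8,6) · (1.7/3.4)^6 · (1.7/3.4)^2 ≈ 0.1094.

0.1094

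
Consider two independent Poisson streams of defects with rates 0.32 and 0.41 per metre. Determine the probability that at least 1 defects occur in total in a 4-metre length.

Independent Poisson processes superpose: combined rate λ = 0.32 + 0.41 = 0.73 per metre.
Over the interval, μ = 0.73 × 4 = 2.92 (a 4-metre length = 4 metres).
P(N ≥ 1) = 1 − P(N ≤ 0) ≈ 0.9461.

0.9461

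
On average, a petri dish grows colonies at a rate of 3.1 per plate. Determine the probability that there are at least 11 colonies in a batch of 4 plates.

Over the interval, μ = 3.1 × 4 = 12.4 (a batch of 4 plates = 4 plates).
P(N ≥ 11) = 1 − P(N ≤ 10) = 1 − Σ_{j=0}^{10} e^(−μ) μ^j/j! ≈ 0.6933.

0.6933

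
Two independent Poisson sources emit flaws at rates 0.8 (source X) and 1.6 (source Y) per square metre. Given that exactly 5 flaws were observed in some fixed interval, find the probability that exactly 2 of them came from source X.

Given the total, each event is independently from source X with probability p = λ_X/(λ_X+λ_Y) = 0.8/2.4 ≈ 0.3333.
So K ~ Binomial(5, 0.8/2.4): P(K = 2) = C(5,2) · (0.8/2.4)^2 · (1.6/2.4)^3 ≈ 0.3292.

0.3292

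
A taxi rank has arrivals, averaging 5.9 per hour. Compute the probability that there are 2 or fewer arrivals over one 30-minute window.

0.4345

Over the interval, μ = 5.9 × 0.5 = 2.95 (a 30-minute window = 0.5 hours).
P(N ≤ 2) = Σ_{j=0}^{2} e^(−μ) μ^j/j! ≈ 0.4345.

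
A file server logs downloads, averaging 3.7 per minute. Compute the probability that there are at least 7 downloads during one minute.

0.0818

With mean μ = 3.7 per minute,
P(N ≥ 7) = 1 − P(N ≤ 6) = 1 − Σ_{j=0}^{6} e^(−μ) μ^j/j! ≈ 0.0818.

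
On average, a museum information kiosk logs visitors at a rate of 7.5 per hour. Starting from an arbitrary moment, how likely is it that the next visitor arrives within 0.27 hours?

Inter-arrival times are exponential with rate λ = 7.5 per hour.
P(T ≤ 0.27) = 1 − e^(−λt) = 1 − e^(−7.5 × 0.27) = 1 − e^(−2.025) ≈ 0.8680.

0.8680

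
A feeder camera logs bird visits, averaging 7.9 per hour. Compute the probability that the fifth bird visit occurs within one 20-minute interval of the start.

0.1273

Over the interval, μ = 7.9 × 1/3 ≈ 2.63333 (a 20-minute interval = 1/3 hours).
The fifth arrival falls in the interval iff at least 5 events occur there: P(S_5 ≤ t) = P(N ≥ 5) = 1 − P(N ≤ 4) ≈ 0.1273.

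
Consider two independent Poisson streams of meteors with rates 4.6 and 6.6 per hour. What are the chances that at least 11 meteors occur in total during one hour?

0.5638

Independent Poisson processes superpose: combined rate λ = 4.6 + 6.6 = 11.2 per hour.
So μ = 11.2.
P(N ≥ 11) = 1 − P(N ≤ 10) ≈ 0.5638.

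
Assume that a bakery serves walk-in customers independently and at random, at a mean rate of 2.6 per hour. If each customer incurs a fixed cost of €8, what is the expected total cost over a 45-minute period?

€15.6

E[N] = 2.6 × 0.75 = 1.95 (a 45-minute period = 0.75 hours); E[cost] = 1.95 × €8 = €15.6.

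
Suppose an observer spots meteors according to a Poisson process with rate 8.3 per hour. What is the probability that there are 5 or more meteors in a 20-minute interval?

0.1472

Over the interval, μ = 8.3 × 1/3 ≈ 2.76667 (a 20-minute interval = 1/3 hours).
P(N ≥ 5) = 1 − P(N ≤ 4) = 1 − Σ_{j=0}^{4} e^(−μ) μ^j/j! ≈ 0.1472.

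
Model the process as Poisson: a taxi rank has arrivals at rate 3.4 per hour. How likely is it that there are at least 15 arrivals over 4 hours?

0.3872

Over the interval, μ = 3.4 × 4 = 13.6 (4 hours).
P(N ≥ 15) = 1 − P(N ≤ 14) = 1 − Σ_{j=0}^{14} e^(−μ) μ^j/j! ≈ 0.3872.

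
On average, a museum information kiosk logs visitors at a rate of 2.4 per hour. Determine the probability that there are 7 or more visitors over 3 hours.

Over the interval, μ = 2.4 × 3 = 7.2 (3 hours).
P(N ≥ 7) = 1 − P(N ≤ 6) = 1 − Σ_{j=0}^{6} e^(−μ) μ^j/j! ≈ 0.5796.

0.5796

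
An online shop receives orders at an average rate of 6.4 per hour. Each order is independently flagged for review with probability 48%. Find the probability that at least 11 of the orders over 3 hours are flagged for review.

0.3199

Thinning: the orders that are flagged for review themselves form a Poisson process with rate 0.48 × 6.4 = 3.072 per hour.
Over the interval, μ = 3.072 × 3 = 9.216 (3 hours).
P(N ≥ 11) = 1 − P(N ≤ 10) ≈ 0.3199.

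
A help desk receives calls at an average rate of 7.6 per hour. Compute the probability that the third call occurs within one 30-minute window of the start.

0.7311

Over the interval, μ = 7.6 × 0.5 = 3.8 (a 30-minute window = 0.5 hours).
The third arrival falls in the interval iff at least 3 events occur there: P(S_3 ≤ t) = P(N ≥ 3) = 1 − P(N ≤ 2) ≈ 0.7311.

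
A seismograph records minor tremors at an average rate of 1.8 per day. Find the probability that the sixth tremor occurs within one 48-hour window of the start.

Over the interval, μ = 1.8 × 2 = 3.6 (a 48-hour window = 2 days).
The sixth arrival falls in the interval iff at least 6 events occur there: P(S_6 ≤ t) = P(N ≥ 6) = 1 − P(N ≤ 5) ≈ 0.1559.

0.1559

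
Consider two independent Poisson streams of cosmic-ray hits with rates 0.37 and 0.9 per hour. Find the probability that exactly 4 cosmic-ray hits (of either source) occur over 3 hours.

Independent Poisson processes superpose: combined rate λ = 0.37 + 0.9 = 1.27 per hour.
Over the interval, μ = 1.27 × 3 = 3.81 (3 hours).
P(N = 4) = e^(−3.81) · 3.81^4/4! ≈ 0.1945.

0.1945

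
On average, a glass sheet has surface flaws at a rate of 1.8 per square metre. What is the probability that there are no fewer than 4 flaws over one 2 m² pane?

0.4848

Over the interval, μ = 1.8 × 2 = 3.6 (a 2 m² pane = 2 square metres).
P(N ≥ 4) = 1 − P(N ≤ 3) = 1 − Σ_{j=0}^{3} e^(−μ) μ^j/j! ≈ 0.4848.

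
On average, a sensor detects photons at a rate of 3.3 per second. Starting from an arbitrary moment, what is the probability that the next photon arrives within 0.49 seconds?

0.8015

Inter-arrival times are exponential with rate λ = 3.3 per second.
P(T ≤ 0.49) = 1 − e^(−λt) = 1 − e^(−3.3 × 0.49) = 1 − e^(−1.617) ≈ 0.8015.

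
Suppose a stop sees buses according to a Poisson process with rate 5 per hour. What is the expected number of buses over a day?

120

E[N] = λt = 5 × 24 = 120 (a day = 24 hours).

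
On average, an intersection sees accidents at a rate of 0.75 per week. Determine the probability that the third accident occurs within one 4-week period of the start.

Over the interval, μ = 0.75 × 4 = 3 (a 4-week period = 4 weeks).
The third arrival falls in the interval iff at least 3 events occur there: P(S_3 ≤ t) = P(N ≥ 3) = 1 − P(N ≤ 2) ≈ 0.5768.

0.5768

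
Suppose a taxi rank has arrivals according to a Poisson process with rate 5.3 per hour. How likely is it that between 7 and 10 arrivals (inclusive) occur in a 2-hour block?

0.4118

Over the interval, μ = 5.3 × 2 = 10.6 (a 2-hour block = 2 hours).
P(7 ≤ N ≤ 10) = Σ_{j=7}^{10} e^(−10.6) · 10.6^j/j! ≈ 0.4118.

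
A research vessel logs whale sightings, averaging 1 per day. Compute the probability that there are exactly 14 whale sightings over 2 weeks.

0.1060

Over the interval, μ = 1 × 14 = 14 (2 weeks = 14 days).
P(N = 14) = e^(−μ) μ^14/14! = e^(−14) · 14^14/87178291200 ≈ 0.1060.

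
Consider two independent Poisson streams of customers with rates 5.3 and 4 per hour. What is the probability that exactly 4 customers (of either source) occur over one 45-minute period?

0.0922

Independent Poisson processes superpose: combined rate λ = 5.3 + 4 = 9.3 per hour.
Over the interval, μ = 9.3 × 0.75 = 6.975 (a 45-minute period = 0.75 hours).
P(N = 4) = e^(−6.975) · 6.975^4/4! ≈ 0.0922.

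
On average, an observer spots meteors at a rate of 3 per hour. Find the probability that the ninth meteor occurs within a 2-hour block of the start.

Over the interval, μ = 3 × 2 = 6 (a 2-hour block = 2 hours).
The ninth arrival falls in the interval iff at least 9 events occur there: P(S_9 ≤ t) = P(N ≥ 9) = 1 − P(N ≤ 8) ≈ 0.1528.

0.1528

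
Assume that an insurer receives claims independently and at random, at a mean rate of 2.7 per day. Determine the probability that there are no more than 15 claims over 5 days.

Over the interval, μ = 2.7 × 5 = 13.5 (5 days).
P(N ≤ 15) = Σ_{j=0}^{15} e^(−μ) μ^j/j! ≈ 0.7178.

0.7178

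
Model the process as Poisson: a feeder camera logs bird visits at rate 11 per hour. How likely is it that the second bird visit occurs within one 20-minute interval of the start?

0.8807

Over the interval, μ = 11 × 1/3 ≈ 3.66667 (a 20-minute interval = 1/3 hours).
The second arrival falls in the interval iff at least 2 events occur there: P(S_2 ≤ t) = P(N ≥ 2) = 1 − P(N ≤ 1) ≈ 0.8807.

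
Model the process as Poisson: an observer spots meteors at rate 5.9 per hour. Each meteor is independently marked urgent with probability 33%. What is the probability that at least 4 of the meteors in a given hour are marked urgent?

0.1334

Thinning: the meteors that are marked urgent themselves form a Poisson process with rate 0.33 × 5.9 = 1.947 per hour.
So μ = 1.947.
P(N ≥ 4) = 1 − P(N ≤ 3) ≈ 0.1334.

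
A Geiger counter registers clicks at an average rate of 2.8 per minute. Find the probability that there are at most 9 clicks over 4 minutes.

0.3192

Over the interval, μ = 2.8 × 4 = 11.2 (4 minutes).
P(N ≤ 9) = Σ_{j=0}^{9} e^(−μ) μ^j/j! ≈ 0.3192.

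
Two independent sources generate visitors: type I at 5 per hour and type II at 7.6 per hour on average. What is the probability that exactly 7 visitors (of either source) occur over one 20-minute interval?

Independent Poisson processes superpose: combined rate λ = 5 + 7.6 = 12.6 per hour.
Over the interval, μ = 12.6 × 1/3 = 4.2 (a 20-minute interval = 1/3 hours).
P(N = 7) = e^(−4.2) · 4.2^7/7! ≈ 0.0686.

0.0686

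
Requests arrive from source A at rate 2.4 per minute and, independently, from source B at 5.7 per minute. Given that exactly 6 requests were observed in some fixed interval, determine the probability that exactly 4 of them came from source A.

0.0573

Given the total, each event is independently from source A with probability p = λ_A/(λ_A+λ_B) = 2.4/8.1 ≈ 0.2963.
So K ~ Binomial(6, 2.4/8.1): P(K = 4) = C(6,4) · (2.4/8.1)^4 · (5.7/8.1)^2 ≈ 0.0573.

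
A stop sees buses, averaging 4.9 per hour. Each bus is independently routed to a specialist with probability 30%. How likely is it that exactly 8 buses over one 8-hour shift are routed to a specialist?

Thinning: the buses that are routed to a specialist themselves form a Poisson process with rate 0.3 × 4.9 = 1.47 per hour.
Over the interval, μ = 1.47 × 8 = 11.76 (an 8-hour shift = 8 hours).
P(N = 8) = e^(−11.76) · 11.76^8/8! ≈ 0.0709.

0.0709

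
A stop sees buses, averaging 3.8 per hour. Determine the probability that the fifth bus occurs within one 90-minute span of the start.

0.6728

Over the interval, μ = 3.8 × 1.5 = 5.7 (a 90-minute span = 1.5 hours).
The fifth arrival falls in the interval iff at least 5 events occur there: P(S_5 ≤ t) = P(N ≥ 5) = 1 − P(N ≤ 4) ≈ 0.6728.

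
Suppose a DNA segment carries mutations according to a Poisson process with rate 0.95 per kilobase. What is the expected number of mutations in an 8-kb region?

E[N] = λt = 0.95 × 8 = 7.6 (an 8-kb region = 8 kilobases).

7.6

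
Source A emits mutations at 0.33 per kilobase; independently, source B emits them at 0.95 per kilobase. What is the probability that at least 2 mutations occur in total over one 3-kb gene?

0.8960

Independent Poisson processes superpose: combined rate λ = 0.33 + 0.95 = 1.28 per kilobase.
Over the interval, μ = 1.28 × 3 = 3.84 (a 3-kb gene = 3 kilobases).
P(N ≥ 2) = 1 − P(N ≤ 1) ≈ 0.8960.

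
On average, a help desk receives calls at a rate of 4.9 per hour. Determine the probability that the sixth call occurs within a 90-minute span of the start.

Over the interval, μ = 4.9 × 1.5 = 7.35 (a 90-minute span = 1.5 hours).
The sixth arrival falls in the interval iff at least 6 events occur there: P(S_6 ≤ t) = P(N ≥ 6) = 1 − P(N ≤ 5) ≈ 0.7417.

0.7417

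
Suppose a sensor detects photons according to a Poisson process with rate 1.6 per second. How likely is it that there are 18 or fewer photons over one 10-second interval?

0.7423

Over the interval, μ = 1.6 × 10 = 16 (a 10-second interval = 10 seconds).
P(N ≤ 18) = Σ_{j=0}^{18} e^(−μ) μ^j/j! ≈ 0.7423.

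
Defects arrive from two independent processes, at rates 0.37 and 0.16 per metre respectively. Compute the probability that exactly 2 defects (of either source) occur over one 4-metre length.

0.2697

Independent Poisson processes superpose: combined rate λ = 0.37 + 0.16 = 0.53 per metre.
Over the interval, μ = 0.53 × 4 = 2.12 (a 4-metre length = 4 metres).
P(N = 2) = e^(−2.12) · 2.12^2/2! ≈ 0.2697.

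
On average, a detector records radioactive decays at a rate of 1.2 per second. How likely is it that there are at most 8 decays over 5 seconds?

0.8472

Over the interval, μ = 1.2 × 5 = 6 (5 seconds).
P(N ≤ 8) = Σ_{j=0}^{8} e^(−μ) μ^j/j! ≈ 0.8472.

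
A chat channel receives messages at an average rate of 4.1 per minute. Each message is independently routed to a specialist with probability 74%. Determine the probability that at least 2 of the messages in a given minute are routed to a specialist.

0.8059

Thinning: the messages that are routed to a specialist themselves form a Poisson process with rate 0.74 × 4.1 = 3.034 per minute.
So μ = 3.034.
P(N ≥ 2) = 1 − P(N ≤ 1) ≈ 0.8059.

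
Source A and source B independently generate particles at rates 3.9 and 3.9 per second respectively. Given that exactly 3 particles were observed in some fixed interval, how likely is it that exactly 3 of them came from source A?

Given the total, each event is independently from source A with probability p = λ_A/(λ_A+λ_B) = 3.9/7.8 = 0.5000.
So K ~ Binomial(3, 3.9/7.8): P(K = 3) = C(3,3) · (3.9/7.8)^3 · (3.9/7.8)^0 ≈ 0.1250.

0.1250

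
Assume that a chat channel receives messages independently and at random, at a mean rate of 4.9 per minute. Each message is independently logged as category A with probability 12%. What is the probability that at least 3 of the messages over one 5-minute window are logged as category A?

0.5632

Thinning: the messages that are logged as category A themselves form a Poisson process with rate 0.12 × 4.9 = 0.588 per minute.
Over the interval, μ = 0.588 × 5 = 2.94 (a 5-minute window = 5 minutes).
P(N ≥ 3) = 1 − P(N ≤ 2) ≈ 0.5632.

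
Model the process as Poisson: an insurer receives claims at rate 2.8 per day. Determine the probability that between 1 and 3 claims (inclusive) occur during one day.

With mean μ = 2.8 per day,
P(1 ≤ N ≤ 3) = Σ_{j=1}^{3} e^(−2.8) · 2.8^j/j! ≈ 0.6311.

0.6311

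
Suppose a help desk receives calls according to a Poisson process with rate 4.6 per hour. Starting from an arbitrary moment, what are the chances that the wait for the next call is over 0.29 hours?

0.2634

The wait for the next event is exponential with rate λ = 4.6 per hour.
P(T > 0.29) = e^(−λt) = e^(−4.6 × 0.29) = e^(−1.334) ≈ 0.2634.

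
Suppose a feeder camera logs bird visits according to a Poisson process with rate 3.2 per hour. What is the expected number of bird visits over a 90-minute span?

4.8

E[N] = λt = 3.2 × 1.5 = 4.8 (a 90-minute span = 1.5 hours).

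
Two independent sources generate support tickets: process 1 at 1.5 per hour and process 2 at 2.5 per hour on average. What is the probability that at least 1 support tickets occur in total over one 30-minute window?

Independent Poisson processes superpose: combined rate λ = 1.5 + 2.5 = 4 per hour.
Over the interval, μ = 4 × 0.5 = 2 (a 30-minute window = 0.5 hours).
P(N ≥ 1) = 1 − P(N ≤ 0) ≈ 0.8647.

0.8647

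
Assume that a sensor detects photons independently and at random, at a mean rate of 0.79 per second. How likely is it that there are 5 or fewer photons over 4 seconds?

Over the interval, μ = 0.79 × 4 = 3.16 (4 seconds).
P(N ≤ 5) = Σ_{j=0}^{5} e^(−μ) μ^j/j! ≈ 0.8991.

0.8991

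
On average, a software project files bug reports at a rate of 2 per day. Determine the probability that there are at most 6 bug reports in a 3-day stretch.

0.6063

Over the interval, μ = 2 × 3 = 6 (a 3-day stretch = 3 days).
P(N ≤ 6) = Σ_{j=0}^{6} e^(−μ) μ^j/j! ≈ 0.6063.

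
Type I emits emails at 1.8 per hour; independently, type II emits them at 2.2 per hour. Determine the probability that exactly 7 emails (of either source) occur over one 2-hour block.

0.1396

Independent Poisson processes superpose: combined rate λ = 1.8 + 2.2 = 4 per hour.
Over the interval, μ = 4 × 2 = 8 (a 2-hour block = 2 hours).
P(N = 7) = e^(−8) · 8^7/7! ≈ 0.1396.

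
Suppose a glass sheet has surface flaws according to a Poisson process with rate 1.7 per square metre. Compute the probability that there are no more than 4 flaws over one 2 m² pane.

Over the interval, μ = 1.7 × 2 = 3.4 (a 2 m² pane = 2 square metres).
P(N ≤ 4) = Σ_{j=0}^{4} e^(−μ) μ^j/j! ≈ 0.7442.

0.7442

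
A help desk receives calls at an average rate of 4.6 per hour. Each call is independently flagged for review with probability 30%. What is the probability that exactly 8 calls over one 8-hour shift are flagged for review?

Thinning: the calls that are flagged for review themselves form a Poisson process with rate 0.3 × 4.6 = 1.38 per hour.
Over the interval, μ = 1.38 × 8 = 11.04 (an 8-hour shift = 8 hours).
P(N = 8) = e^(−11.04) · 11.04^8/8! ≈ 0.0878.

0.0878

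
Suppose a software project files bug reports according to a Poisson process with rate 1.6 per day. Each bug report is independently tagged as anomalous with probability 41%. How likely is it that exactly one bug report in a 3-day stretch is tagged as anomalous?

Thinning: the bug reports that are tagged as anomalous themselves form a Poisson process with rate 0.41 × 1.6 = 0.656 per day.
Over the interval, μ = 0.656 × 3 = 1.968 (a 3-day stretch = 3 days).
P(N = 1) = e^(−1.968) · 1.968^1/1! ≈ 0.2750.

0.2750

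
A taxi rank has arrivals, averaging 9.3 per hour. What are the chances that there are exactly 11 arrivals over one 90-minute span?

0.0853

Over the interval, μ = 9.3 × 1.5 = 13.95 (a 90-minute span = 1.5 hours).
P(N = 11) = e^(−μ) μ^11/11! = e^(−13.95) · 13.95^11/39916800 ≈ 0.0853.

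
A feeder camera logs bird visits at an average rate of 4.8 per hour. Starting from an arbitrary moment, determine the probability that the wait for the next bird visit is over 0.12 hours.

0.5621

The wait for the next event is exponential with rate λ = 4.8 per hour.
P(T > 0.12) = e^(−λt) = e^(−4.8 × 0.12) = e^(−0.576) ≈ 0.5621.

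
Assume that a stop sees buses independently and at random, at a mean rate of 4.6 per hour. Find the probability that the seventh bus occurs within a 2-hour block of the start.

Over the interval, μ = 4.6 × 2 = 9.2 (a 2-hour block = 2 hours).
The seventh arrival falls in the interval iff at least 7 events occur there: P(S_7 ≤ t) = P(N ≥ 7) = 1 − P(N ≤ 6) ≈ 0.8108.

0.8108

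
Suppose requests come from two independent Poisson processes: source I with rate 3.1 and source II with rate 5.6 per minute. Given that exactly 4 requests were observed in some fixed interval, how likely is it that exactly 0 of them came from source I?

0.1717

Given the total, each event is independently from source I with probability p = λ_I/(λ_I+λ_II) = 3.1/8.7 ≈ 0.3563.
So K ~ Binomial(4, 3.1/8.7): P(K = 0) = C(4,0) · (3.1/8.7)^0 · (5.6/8.7)^4 ≈ 0.1717.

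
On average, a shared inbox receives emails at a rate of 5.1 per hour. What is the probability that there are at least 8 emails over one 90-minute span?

Over the interval, μ = 5.1 × 1.5 = 7.65 (a 90-minute span = 1.5 hours).
P(N ≥ 8) = 1 − P(N ≤ 7) = 1 − Σ_{j=0}^{7} e^(−μ) μ^j/j! ≈ 0.4972.

0.4972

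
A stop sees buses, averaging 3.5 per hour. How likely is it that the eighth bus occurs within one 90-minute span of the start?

0.1608

Over the interval, μ = 3.5 × 1.5 = 5.25 (a 90-minute span = 1.5 hours).
The eighth arrival falls in the interval iff at least 8 events occur there: P(S_8 ≤ t) = P(N ≥ 8) = 1 − P(N ≤ 7) ≈ 0.1608.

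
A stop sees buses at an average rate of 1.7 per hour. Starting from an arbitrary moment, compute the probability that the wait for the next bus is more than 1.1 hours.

0.1541

The wait for the next event is exponential with rate λ = 1.7 per hour.
P(T > 1.1) = e^(−λt) = e^(−1.7 × 1.1) = e^(−1.87) ≈ 0.1541.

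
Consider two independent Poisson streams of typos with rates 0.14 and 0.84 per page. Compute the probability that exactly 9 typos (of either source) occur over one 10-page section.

Independent Poisson processes superpose: combined rate λ = 0.14 + 0.84 = 0.98 per page.
Over the interval, μ = 0.98 × 10 = 9.8 (a 10-page section = 10 pages).
P(N = 9) = e^(−9.8) · 9.8^9/9! ≈ 0.1274.

0.1274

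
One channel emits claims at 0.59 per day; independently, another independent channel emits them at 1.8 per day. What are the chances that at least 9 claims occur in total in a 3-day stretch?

0.2933

Independent Poisson processes superpose: combined rate λ = 0.59 + 1.8 = 2.39 per day.
Over the interval, μ = 2.39 × 3 = 7.17 (a 3-day stretch = 3 days).
P(N ≥ 9) = 1 − P(N ≤ 8) ≈ 0.2933.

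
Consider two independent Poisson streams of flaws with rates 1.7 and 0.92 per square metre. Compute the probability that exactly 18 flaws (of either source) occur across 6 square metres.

Independent Poisson processes superpose: combined rate λ = 1.7 + 0.92 = 2.62 per square metre.
Over the interval, μ = 2.62 × 6 = 15.72 (6 square metres).
P(N = 18) = e^(−15.72) · 15.72^18/18! ≈ 0.0799.

0.0799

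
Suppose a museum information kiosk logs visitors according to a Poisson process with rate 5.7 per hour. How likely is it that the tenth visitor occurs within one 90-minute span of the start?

0.3535

Over the interval, μ = 5.7 × 1.5 = 8.55 (a 90-minute span = 1.5 hours).
The tenth arrival falls in the interval iff at least 10 events occur there: P(S_10 ≤ t) = P(N ≥ 10) = 1 − P(N ≤ 9) ≈ 0.3535.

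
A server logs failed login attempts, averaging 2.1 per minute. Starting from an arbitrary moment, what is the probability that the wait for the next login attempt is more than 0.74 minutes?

0.2114

The wait for the next event is exponential with rate λ = 2.1 per minute.
P(T > 0.74) = e^(−λt) = e^(−2.1 × 0.74) = e^(−1.554) ≈ 0.2114.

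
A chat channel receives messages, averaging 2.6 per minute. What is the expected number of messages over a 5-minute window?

E[N] = λt = 2.6 × 5 = 13 (a 5-minute window = 5 minutes).

13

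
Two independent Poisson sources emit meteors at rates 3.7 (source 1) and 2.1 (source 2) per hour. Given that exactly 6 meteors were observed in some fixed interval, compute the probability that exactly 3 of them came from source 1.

Given the total, each event is independently from source 1 with probability p = λ_1/(λ_1+λ_2) = 3.7/5.8 ≈ 0.6379.
So K ~ Binomial(6, 3.7/5.8): P(K = 3) = C(6,3) · (3.7/5.8)^3 · (2.1/5.8)^3 ≈ 0.2464.

0.2464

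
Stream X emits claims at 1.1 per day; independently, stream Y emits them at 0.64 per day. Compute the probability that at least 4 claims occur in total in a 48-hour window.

0.4590

Independent Poisson processes superpose: combined rate λ = 1.1 + 0.64 = 1.74 per day.
Over the interval, μ = 1.74 × 2 = 3.48 (a 48-hour window = 2 days).
P(N ≥ 4) = 1 − P(N ≤ 3) ≈ 0.4590.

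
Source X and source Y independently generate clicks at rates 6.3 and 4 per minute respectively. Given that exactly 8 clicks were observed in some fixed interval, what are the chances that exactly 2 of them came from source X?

Given the total, each event is independently from source X with probability p = λ_X/(λ_X+λ_Y) = 6.3/10.3 ≈ 0.6117.
So K ~ Binomial(8, 6.3/10.3): P(K = 2) = C(8,2) · (6.3/10.3)^2 · (4/10.3)^6 ≈ 0.0359.

0.0359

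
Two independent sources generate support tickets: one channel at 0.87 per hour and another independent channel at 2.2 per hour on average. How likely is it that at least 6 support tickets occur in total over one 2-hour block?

Independent Poisson processes superpose: combined rate λ = 0.87 + 2.2 = 3.07 per hour.
Over the interval, μ = 3.07 × 2 = 6.14 (a 2-hour block = 2 hours).
P(N ≥ 6) = 1 − P(N ≤ 5) ≈ 0.5765.

0.5765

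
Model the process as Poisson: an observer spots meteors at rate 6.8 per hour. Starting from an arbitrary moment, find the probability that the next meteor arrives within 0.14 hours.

Inter-arrival times are exponential with rate λ = 6.8 per hour.
P(T ≤ 0.14) = 1 − e^(−λt) = 1 − e^(−6.8 × 0.14) = 1 − e^(−0.952) ≈ 0.6140.

0.6140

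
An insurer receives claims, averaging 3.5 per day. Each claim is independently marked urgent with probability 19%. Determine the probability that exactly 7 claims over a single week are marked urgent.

0.0894

Thinning: the claims that are marked urgent themselves form a Poisson process with rate 0.19 × 3.5 = 0.665 per day.
Over the interval, μ = 0.665 × 7 = 4.655 (a week = 7 days).
P(N = 7) = e^(−4.655) · 4.655^7/7! ≈ 0.0894.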